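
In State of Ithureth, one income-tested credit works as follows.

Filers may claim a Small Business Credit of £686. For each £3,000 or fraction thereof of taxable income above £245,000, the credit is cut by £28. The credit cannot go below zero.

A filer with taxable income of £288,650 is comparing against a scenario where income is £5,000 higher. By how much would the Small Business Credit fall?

At £288,650 — income exceeds £245,000 by £43,650, which is 15 full-or-partial £3,000 increments; reduction = 15 × £28 = £420, leaving £266.
At £293,650 — income exceeds £245,000 by £48,650, which is 17 full-or-partial £3,000 increments; reduction = 17 × £28 = £476, leaving £210.
Lost: £266 − £210 = £56.

£56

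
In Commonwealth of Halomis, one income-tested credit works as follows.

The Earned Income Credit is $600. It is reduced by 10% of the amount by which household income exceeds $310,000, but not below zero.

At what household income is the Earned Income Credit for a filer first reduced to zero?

The credit falls by 10% of each dollar above $310,000, so it reaches zero when the excess is $600 / 10% = $6,000: income = $310,000 + $6,000 = $316,000.

$316,000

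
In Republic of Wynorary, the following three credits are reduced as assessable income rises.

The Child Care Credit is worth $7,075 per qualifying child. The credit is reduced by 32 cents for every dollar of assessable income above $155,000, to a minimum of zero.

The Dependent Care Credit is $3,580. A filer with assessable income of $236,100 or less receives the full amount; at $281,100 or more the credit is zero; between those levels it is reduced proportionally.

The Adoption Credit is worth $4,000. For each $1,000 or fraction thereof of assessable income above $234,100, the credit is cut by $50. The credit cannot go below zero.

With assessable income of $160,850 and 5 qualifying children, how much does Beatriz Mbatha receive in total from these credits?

$41,083

Child Care Credit: base = 5 × $7,075 = $35,375. 32% of the $5,850 excess over $155,000 is $1,872; credit = $35,375 − $1,872 = $33,503.
Dependent Care Credit: $160,850 is at or below the $236,100 threshold, so the full $3,580 applies.
Adoption Credit: $160,850 is at or below the $234,100 threshold, so the full $4,000 applies.
Total: $33,503 + $3,580 + $4,000 = $41,083.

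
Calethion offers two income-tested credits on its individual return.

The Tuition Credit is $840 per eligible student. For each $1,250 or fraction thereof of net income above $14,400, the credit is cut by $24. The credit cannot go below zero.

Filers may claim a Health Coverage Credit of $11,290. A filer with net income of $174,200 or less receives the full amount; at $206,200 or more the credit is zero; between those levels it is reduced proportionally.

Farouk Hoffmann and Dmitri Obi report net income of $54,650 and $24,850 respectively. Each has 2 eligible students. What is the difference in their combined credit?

Farouk ($54,650): Tuition Credit: base = 2 × $840 = $1,680. income exceeds $14,400 by $40,250, which is 33 full-or-partial $1,250 increments; reduction = 33 × $24 = $792, leaving $888. Health Coverage Credit: $54,650 is at or below the $174,200 threshold, so the full $11,290 applies. total $888 + $11,290 = $12,178
Dmitri ($24,850): Tuition Credit: base = 2 × $840 = $1,680. income exceeds $14,400 by $10,450, which is 9 full-or-partial $1,250 increments; reduction = 9 × $24 = $216, leaving $1,464. Health Coverage Credit: $24,850 is at or below the $174,200 threshold, so the full $11,290 applies. total $1,464 + $11,290 = $12,754
Difference: |$12,178 − $12,754| = $576.

$576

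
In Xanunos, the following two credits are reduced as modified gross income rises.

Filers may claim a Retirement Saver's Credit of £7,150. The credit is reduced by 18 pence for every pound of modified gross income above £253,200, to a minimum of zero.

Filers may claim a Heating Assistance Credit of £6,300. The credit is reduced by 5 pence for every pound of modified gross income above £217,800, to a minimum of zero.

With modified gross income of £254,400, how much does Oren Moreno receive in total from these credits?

Retirement Saver's Credit: 18% of the £1,200 excess over £253,200 is £216; credit = £7,150 − £216 = £6,934.
Heating Assistance Credit: 5% of the £36,600 excess over £217,800 is £1,830; credit = £6,300 − £1,830 = £4,470.
Total: £6,934 + £4,470 = £11,404.

£11,404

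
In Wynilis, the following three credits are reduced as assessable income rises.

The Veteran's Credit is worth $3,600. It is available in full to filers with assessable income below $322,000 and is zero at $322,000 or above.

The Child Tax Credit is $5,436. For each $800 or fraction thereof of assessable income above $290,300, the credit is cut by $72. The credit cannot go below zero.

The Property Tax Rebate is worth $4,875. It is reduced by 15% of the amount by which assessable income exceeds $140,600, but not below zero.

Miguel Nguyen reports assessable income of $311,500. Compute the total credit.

$7,092

Veteran's Credit: $311,500 is below the $322,000 cutoff, so the full $3,600 applies.
Child Tax Credit: income exceeds $290,300 by $21,200, which is 27 full-or-partial $800 increments; reduction = 27 × $72 = $1,944, leaving $3,492.
Property Tax Rebate: 15% of the $170,900 excess over $140,600 is $25,635 ≥ base, so the credit is $0.
Total: $3,600 + $3,492 + $0 = $7,092.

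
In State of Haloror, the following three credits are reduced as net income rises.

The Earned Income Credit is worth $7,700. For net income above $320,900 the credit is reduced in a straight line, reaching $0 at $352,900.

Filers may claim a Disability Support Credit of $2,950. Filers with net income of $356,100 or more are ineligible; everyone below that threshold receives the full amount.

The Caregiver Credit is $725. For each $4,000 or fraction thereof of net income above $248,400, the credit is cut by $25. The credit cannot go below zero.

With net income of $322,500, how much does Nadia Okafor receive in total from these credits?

Earned Income Credit: $322,500 is $1,600 into a $32,000 phase-out range, leaving 30,400/32,000 of the credit: $7,700 × 30,400/32,000 = $7,315.
Disability Support Credit: $322,500 is below the $356,100 cutoff, so the full $2,950 applies.
Caregiver Credit: income exceeds $248,400 by $74,100, which is 19 full-or-partial $4,000 increments; reduction = 19 × $25 = $475, leaving $250.
Total: $7,315 + $2,950 + $250 = $10,515.

$10,515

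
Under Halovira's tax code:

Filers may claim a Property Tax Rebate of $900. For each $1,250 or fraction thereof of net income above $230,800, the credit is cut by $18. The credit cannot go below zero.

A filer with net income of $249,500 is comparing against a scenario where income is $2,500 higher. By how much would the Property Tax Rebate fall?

At $249,500 — income exceeds $230,800 by $18,700, which is 15 full-or-partial $1,250 increments; reduction = 15 × $18 = $270, leaving $630.
At $252,000 — income exceeds $230,800 by $21,200, which is 17 full-or-partial $1,250 increments; reduction = 17 × $18 = $306, leaving $594.
Lost: $630 − $594 = $36.

$36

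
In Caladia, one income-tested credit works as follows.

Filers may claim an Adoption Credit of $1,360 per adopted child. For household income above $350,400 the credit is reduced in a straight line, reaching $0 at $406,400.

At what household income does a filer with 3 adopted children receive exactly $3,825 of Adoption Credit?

Full credit = 3 × $1,360 = $4,080.
$3,825 is 3,825/4,080 of the full $4,080, so 255/4,080 of the $56,000 range has been used: income = $350,400 + $56,000 × 255/4,080 = $353,900.

$353,900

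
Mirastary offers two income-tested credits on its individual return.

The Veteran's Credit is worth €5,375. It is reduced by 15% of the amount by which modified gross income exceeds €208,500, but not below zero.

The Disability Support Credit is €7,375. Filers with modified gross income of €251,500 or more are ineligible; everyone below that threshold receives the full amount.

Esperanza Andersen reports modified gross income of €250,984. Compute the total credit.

Veteran's Credit: 15% of the €42,484 excess over €208,500 is €6,372.60 ≥ base, so the credit is €0.
Disability Support Credit: €250,984 is below the €251,500 cutoff, so the full €7,375 applies.
Total: €0 + €7,375 = €7,375.

€7,375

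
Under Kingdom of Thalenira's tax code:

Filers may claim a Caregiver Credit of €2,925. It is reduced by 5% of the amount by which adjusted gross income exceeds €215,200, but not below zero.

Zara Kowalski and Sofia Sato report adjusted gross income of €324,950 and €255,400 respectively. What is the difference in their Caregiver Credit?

Zara (€324,950): Caregiver Credit: 5% of the €109,750 excess over €215,200 is €5,487.50 ≥ base, so the credit is €0.
Sofia (€255,400): Caregiver Credit: 5% of the €40,200 excess over €215,200 is €2,010; credit = €2,925 − €2,010 = €915.
Difference: |€0 − €915| = €915.

€915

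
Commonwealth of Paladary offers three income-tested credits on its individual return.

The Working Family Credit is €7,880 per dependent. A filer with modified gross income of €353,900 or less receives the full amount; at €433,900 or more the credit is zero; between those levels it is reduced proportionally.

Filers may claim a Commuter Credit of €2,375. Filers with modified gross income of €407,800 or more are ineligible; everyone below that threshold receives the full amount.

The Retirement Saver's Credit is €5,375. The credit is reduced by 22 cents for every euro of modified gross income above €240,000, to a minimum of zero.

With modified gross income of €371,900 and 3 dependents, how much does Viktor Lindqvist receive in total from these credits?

€20,696

Working Family Credit: base = 3 × €7,880 = €23,640. €371,900 is €18,000 into a €80,000 phase-out range, leaving 62,000/80,000 of the credit: €23,640 × 62,000/80,000 = €18,321.
Commuter Credit: €371,900 is below the €407,800 cutoff, so the full €2,375 applies.
Retirement Saver's Credit: 22% of the €131,900 excess over €240,000 is €29,018 ≥ base, so the credit is €0.
Total: €18,321 + €2,375 + €0 = €20,696.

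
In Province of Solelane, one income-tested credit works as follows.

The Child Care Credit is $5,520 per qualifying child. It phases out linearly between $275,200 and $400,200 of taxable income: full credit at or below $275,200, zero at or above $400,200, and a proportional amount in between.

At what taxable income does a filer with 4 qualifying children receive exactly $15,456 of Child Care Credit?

$312,700

Full credit = 4 × $5,520 = $22,080.
$15,456 is 15,456/22,080 of the full $22,080, so 6,624/22,080 of the $125,000 range has been used: income = $275,200 + $125,000 × 6,624/22,080 = $312,700.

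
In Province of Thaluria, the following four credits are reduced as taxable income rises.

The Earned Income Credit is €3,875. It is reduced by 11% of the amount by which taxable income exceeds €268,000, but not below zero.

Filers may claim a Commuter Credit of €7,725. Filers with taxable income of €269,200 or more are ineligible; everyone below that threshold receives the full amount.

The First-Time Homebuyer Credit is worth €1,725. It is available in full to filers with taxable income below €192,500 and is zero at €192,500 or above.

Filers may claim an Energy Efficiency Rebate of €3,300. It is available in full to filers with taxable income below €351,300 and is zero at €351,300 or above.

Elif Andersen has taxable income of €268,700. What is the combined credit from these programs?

€14,823

Earned Income Credit: 11% of the €700 excess over €268,000 is €77; credit = €3,875 − €77 = €3,798.
Commuter Credit: €268,700 is below the €269,200 cutoff, so the full €7,725 applies.
First-Time Homebuyer Credit: €268,700 meets or exceeds the €192,500 cutoff, so the credit is €0.
Energy Efficiency Rebate: €268,700 is below the €351,300 cutoff, so the full €3,300 applies.
Total: €3,798 + €7,725 + €0 + €3,300 = €14,823.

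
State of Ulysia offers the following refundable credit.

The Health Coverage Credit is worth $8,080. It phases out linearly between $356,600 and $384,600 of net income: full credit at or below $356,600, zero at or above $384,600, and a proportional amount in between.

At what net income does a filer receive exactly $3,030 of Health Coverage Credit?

$3,030 is 3,030/8,080 of the full $8,080, so 5,050/8,080 of the $28,000 range has been used: income = $356,600 + $28,000 × 5,050/8,080 = $374,100.

$374,100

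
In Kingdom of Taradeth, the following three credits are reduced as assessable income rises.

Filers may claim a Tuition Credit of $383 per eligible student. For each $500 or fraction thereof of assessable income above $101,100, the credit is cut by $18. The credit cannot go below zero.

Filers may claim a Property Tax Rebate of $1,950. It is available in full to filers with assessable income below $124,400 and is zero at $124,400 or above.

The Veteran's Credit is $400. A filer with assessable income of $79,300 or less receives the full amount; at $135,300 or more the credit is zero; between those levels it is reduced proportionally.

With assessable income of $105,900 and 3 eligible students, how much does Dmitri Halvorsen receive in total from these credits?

Tuition Credit: base = 3 × $383 = $1,149. income exceeds $101,100 by $4,800, which is 10 full-or-partial $500 increments; reduction = 10 × $18 = $180, leaving $969.
Property Tax Rebate: $105,900 is below the $124,400 cutoff, so the full $1,950 applies.
Veteran's Credit: $105,900 is $26,600 into a $56,000 phase-out range, leaving 29,400/56,000 of the credit: $400 × 29,400/56,000 = $210.
Total: $969 + $1,950 + $210 = $3,129.

$3,129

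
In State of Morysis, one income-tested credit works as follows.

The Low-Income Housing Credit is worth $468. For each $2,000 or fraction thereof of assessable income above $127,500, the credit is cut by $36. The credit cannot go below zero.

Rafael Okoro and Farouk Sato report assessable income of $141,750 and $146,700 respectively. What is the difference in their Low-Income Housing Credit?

Rafael ($141,750): Low-Income Housing Credit: income exceeds $127,500 by $14,250, which is 8 full-or-partial $2,000 increments; reduction = 8 × $36 = $288, leaving $180.
Farouk ($146,700): Low-Income Housing Credit: income exceeds $127,500 by $19,200, which is 10 full-or-partial $2,000 increments; reduction = 10 × $36 = $360, leaving $108.
Difference: |$180 − $108| = $72.

$72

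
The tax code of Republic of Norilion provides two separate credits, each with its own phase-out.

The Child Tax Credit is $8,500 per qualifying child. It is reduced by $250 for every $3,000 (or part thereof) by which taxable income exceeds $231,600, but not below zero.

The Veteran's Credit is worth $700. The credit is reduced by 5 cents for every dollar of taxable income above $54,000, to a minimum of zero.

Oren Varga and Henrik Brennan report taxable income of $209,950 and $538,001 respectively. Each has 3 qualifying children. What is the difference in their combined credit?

Oren ($209,950): Child Tax Credit: base = 3 × $8,500 = $25,500. $209,950 is at or below the $231,600 threshold, so the full $25,500 applies. Veteran's Credit: 5% of the $155,950 excess over $54,000 is $7,797.50 ≥ base, so the credit is $0. total $25,500 + $0 = $25,500
Henrik ($538,001): Child Tax Credit: base = 3 × $8,500 = $25,500. income exceeds $231,600 by $306,401 → 103 increments × $250 = $25,750 ≥ base, so the credit is $0. Veteran's Credit: 5% of the $484,001 excess over $54,000 is $24,200.05 ≥ base, so the credit is $0. total $0 + $0 = $0
Difference: |$25,500 − $0| = $25,500.

$25,500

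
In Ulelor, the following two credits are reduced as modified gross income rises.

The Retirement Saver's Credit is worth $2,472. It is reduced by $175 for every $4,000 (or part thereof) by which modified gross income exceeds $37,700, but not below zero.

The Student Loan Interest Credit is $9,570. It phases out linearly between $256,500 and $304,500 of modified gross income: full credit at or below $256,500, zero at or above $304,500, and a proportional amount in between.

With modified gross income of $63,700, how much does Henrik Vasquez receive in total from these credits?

$10,817

Retirement Saver's Credit: income exceeds $37,700 by $26,000, which is 7 full-or-partial $4,000 increments; reduction = 7 × $175 = $1,225, leaving $1,247.
Student Loan Interest Credit: $63,700 is at or below the $256,500 threshold, so the full $9,570 applies.
Total: $1,247 + $9,570 = $10,817.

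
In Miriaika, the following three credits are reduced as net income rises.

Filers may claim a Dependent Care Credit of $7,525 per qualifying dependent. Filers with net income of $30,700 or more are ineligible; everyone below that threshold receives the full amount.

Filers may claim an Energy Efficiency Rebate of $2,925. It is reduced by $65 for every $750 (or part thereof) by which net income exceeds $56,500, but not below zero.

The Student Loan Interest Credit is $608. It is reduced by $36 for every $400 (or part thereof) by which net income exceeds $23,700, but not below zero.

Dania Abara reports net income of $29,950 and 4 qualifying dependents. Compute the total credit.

Dependent Care Credit: base = 4 × $7,525 = $30,100. $29,950 is below the $30,700 cutoff, so the full $30,100 applies.
Energy Efficiency Rebate: $29,950 is at or below the $56,500 threshold, so the full $2,925 applies.
Student Loan Interest Credit: income exceeds $23,700 by $6,250, which is 16 full-or-partial $400 increments; reduction = 16 × $36 = $576, leaving $32.
Total: $30,100 + $2,925 + $32 = $33,057.

$33,057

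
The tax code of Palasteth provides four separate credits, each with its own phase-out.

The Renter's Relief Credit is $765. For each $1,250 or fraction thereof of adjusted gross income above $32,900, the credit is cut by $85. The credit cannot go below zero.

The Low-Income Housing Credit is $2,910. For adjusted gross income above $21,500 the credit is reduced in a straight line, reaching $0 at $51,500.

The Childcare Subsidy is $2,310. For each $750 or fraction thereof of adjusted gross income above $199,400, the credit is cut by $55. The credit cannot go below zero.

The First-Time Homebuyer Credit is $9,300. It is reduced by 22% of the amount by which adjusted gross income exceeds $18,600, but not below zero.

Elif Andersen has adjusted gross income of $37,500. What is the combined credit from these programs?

$9,235

Renter's Relief Credit: income exceeds $32,900 by $4,600, which is 4 full-or-partial $1,250 increments; reduction = 4 × $85 = $340, leaving $425.
Low-Income Housing Credit: $37,500 is $16,000 into a $30,000 phase-out range, leaving 14,000/30,000 of the credit: $2,910 × 14,000/30,000 = $1,358.
Childcare Subsidy: $37,500 is at or below the $199,400 threshold, so the full $2,310 applies.
First-Time Homebuyer Credit: 22% of the $18,900 excess over $18,600 is $4,158; credit = $9,300 − $4,158 = $5,142.
Total: $425 + $1,358 + $2,310 + $5,142 = $9,235.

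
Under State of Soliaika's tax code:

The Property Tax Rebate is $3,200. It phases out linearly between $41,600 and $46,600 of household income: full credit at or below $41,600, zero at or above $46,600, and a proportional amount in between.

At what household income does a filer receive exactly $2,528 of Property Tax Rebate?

$42,650

$2,528 is 2,528/3,200 of the full $3,200, so 672/3,200 of the $5,000 range has been used: income = $41,600 + $5,000 × 672/3,200 = $42,650.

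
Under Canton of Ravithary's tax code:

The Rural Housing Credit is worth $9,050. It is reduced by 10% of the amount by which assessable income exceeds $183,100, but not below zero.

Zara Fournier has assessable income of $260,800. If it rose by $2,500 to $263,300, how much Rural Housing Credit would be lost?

$250

At $260,800 — 10% of the $77,700 excess over $183,100 is $7,770; credit = $9,050 − $7,770 = $1,280.
At $263,300 — 10% of the $80,200 excess over $183,100 is $8,020; credit = $9,050 − $8,020 = $1,030.
Lost: $1,280 − $1,030 = $250.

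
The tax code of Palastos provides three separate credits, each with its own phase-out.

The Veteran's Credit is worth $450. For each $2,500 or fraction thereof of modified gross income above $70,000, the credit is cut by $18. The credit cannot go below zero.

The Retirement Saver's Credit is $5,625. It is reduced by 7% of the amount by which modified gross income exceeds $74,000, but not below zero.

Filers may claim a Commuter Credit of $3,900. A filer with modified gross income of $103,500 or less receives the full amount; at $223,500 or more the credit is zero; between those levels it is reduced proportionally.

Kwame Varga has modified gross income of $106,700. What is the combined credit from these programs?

$7,312

Veteran's Credit: income exceeds $70,000 by $36,700, which is 15 full-or-partial $2,500 increments; reduction = 15 × $18 = $270, leaving $180.
Retirement Saver's Credit: 7% of the $32,700 excess over $74,000 is $2,289; credit = $5,625 − $2,289 = $3,336.
Commuter Credit: $106,700 is $3,200 into a $120,000 phase-out range, leaving 116,800/120,000 of the credit: $3,900 × 116,800/120,000 = $3,796.
Total: $180 + $3,336 + $3,796 = $7,312.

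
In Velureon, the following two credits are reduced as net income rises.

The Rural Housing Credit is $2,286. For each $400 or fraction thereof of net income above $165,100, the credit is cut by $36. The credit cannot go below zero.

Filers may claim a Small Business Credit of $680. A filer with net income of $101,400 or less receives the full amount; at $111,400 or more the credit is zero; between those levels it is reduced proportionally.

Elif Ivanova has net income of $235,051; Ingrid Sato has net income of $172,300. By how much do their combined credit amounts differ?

$1,638

Elif ($235,051): Rural Housing Credit: income exceeds $165,100 by $69,951 → 175 increments × $36 = $6,300 ≥ base, so the credit is $0. Small Business Credit: $235,051 is at or above $111,400, so the credit is $0. total $0 + $0 = $0
Ingrid ($172,300): Rural Housing Credit: income exceeds $165,100 by $7,200, which is 18 full-or-partial $400 increments; reduction = 18 × $36 = $648, leaving $1,638. Small Business Credit: $172,300 is at or above $111,400, so the credit is $0. total $1,638 + $0 = $1,638
Difference: |$0 − $1,638| = $1,638.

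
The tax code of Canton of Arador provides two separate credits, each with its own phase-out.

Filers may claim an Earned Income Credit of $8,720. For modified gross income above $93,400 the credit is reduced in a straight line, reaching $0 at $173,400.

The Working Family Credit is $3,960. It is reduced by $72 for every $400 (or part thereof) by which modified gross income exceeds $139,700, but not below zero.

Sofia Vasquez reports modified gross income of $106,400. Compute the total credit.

$11,263

Earned Income Credit: $106,400 is $13,000 into a $80,000 phase-out range, leaving 67,000/80,000 of the credit: $8,720 × 67,000/80,000 = $7,303.
Working Family Credit: $106,400 is at or below the $139,700 threshold, so the full $3,960 applies.
Total: $7,303 + $3,960 = $11,263.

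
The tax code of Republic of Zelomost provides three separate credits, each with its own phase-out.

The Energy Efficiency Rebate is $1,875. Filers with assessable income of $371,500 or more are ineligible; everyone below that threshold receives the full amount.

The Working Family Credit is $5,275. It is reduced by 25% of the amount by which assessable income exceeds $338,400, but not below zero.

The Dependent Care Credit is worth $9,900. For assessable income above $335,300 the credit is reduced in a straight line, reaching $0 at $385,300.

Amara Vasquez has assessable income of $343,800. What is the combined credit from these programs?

$14,017

Energy Efficiency Rebate: $343,800 is below the $371,500 cutoff, so the full $1,875 applies.
Working Family Credit: 25% of the $5,400 excess over $338,400 is $1,350; credit = $5,275 − $1,350 = $3,925.
Dependent Care Credit: $343,800 is $8,500 into a $50,000 phase-out range, leaving 41,500/50,000 of the credit: $9,900 × 41,500/50,000 = $8,217.
Total: $1,875 + $3,925 + $8,217 = $14,017.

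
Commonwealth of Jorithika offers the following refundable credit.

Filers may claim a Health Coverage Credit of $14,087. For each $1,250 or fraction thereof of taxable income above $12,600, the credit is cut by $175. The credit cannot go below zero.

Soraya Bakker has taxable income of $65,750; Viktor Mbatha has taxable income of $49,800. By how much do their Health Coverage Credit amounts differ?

Soraya ($65,750): Health Coverage Credit: income exceeds $12,600 by $53,150, which is 43 full-or-partial $1,250 increments; reduction = 43 × $175 = $7,525, leaving $6,562.
Viktor ($49,800): Health Coverage Credit: income exceeds $12,600 by $37,200, which is 30 full-or-partial $1,250 increments; reduction = 30 × $175 = $5,250, leaving $8,837.
Difference: |$6,562 − $8,837| = $2,275.

$2,275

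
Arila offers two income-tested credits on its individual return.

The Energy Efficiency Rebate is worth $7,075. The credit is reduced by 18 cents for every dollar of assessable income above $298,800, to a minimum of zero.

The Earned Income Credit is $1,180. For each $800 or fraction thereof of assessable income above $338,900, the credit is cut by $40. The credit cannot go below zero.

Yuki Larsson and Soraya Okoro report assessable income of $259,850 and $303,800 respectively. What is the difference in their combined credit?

$900

Yuki ($259,850): Energy Efficiency Rebate: $259,850 is at or below the $298,800 threshold, so the full $7,075 applies. Earned Income Credit: $259,850 is at or below the $338,900 threshold, so the full $1,180 applies. total $7,075 + $1,180 = $8,255
Soraya ($303,800): Energy Efficiency Rebate: 18% of the $5,000 excess over $298,800 is $900; credit = $7,075 − $900 = $6,175. Earned Income Credit: $303,800 is at or below the $338,900 threshold, so the full $1,180 applies. total $6,175 + $1,180 = $7,355
Difference: |$8,255 − $7,355| = $900.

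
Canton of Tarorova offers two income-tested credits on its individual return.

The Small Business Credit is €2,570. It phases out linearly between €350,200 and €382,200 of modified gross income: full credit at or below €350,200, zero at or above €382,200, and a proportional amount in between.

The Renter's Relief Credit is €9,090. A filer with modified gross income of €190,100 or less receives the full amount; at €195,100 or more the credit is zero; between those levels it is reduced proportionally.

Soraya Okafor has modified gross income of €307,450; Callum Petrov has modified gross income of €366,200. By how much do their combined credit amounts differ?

€1,285

Soraya (€307,450): Small Business Credit: €307,450 is at or below the €350,200 threshold, so the full €2,570 applies. Renter's Relief Credit: €307,450 is at or above €195,100, so the credit is €0. total €2,570 + €0 = €2,570
Callum (€366,200): Small Business Credit: €366,200 is €16,000 into a €32,000 phase-out range, leaving 16,000/32,000 of the credit: €2,570 × 16,000/32,000 = €1,285. Renter's Relief Credit: €366,200 is at or above €195,100, so the credit is €0. total €1,285 + €0 = €1,285
Difference: |€2,570 − €1,285| = €1,285.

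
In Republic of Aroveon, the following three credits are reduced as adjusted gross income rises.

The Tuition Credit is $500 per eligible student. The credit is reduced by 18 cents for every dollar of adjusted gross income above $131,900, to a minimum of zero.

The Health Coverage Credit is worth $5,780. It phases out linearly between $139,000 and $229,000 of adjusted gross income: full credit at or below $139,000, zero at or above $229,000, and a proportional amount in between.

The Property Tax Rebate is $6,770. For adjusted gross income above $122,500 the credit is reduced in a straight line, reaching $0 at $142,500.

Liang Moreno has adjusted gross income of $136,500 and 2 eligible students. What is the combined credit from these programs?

Tuition Credit: base = 2 × $500 = $1,000. 18% of the $4,600 excess over $131,900 is $828; credit = $1,000 − $828 = $172.
Health Coverage Credit: $136,500 is at or below the $139,000 threshold, so the full $5,780 applies.
Property Tax Rebate: $136,500 is $14,000 into a $20,000 phase-out range, leaving 6,000/20,000 of the credit: $6,770 × 6,000/20,000 = $2,031.
Total: $172 + $5,780 + $2,031 = $7,983.

$7,983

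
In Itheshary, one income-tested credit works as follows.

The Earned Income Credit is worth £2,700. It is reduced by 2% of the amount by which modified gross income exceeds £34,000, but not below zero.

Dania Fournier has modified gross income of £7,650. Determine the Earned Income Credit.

Earned Income Credit: £7,650 is at or below the £34,000 threshold, so the full £2,700 applies.

£2,700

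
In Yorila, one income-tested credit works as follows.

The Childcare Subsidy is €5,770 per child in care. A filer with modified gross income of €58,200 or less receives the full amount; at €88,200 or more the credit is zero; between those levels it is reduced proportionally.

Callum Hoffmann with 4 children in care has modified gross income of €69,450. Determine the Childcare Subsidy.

€14,425

Childcare Subsidy: base = 4 × €5,770 = €23,080. €69,450 is €11,250 into a €30,000 phase-out range, leaving 18,750/30,000 of the credit: €23,080 × 18,750/30,000 = €14,425.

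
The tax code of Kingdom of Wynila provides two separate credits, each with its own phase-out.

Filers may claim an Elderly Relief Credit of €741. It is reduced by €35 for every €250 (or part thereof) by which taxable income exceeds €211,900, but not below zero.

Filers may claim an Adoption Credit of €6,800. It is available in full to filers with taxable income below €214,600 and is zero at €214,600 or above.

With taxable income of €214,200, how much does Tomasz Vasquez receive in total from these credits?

Elderly Relief Credit: income exceeds €211,900 by €2,300, which is 10 full-or-partial €250 increments; reduction = 10 × €35 = €350, leaving €391.
Adoption Credit: €214,200 is below the €214,600 cutoff, so the full €6,800 applies.
Total: €391 + €6,800 = €7,191.

€7,191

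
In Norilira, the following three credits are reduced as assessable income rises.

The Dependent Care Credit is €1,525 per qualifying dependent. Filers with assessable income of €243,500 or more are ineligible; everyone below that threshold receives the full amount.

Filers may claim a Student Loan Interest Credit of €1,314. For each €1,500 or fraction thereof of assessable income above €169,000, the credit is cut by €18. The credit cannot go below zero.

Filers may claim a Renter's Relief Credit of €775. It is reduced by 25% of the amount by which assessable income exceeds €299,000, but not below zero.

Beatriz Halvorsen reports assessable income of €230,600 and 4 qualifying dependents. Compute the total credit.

€7,433

Dependent Care Credit: base = 4 × €1,525 = €6,100. €230,600 is below the €243,500 cutoff, so the full €6,100 applies.
Student Loan Interest Credit: income exceeds €169,000 by €61,600, which is 42 full-or-partial €1,500 increments; reduction = 42 × €18 = €756, leaving €558.
Renter's Relief Credit: €230,600 is at or below the €299,000 threshold, so the full €775 applies.
Total: €6,100 + €558 + €775 = €7,433.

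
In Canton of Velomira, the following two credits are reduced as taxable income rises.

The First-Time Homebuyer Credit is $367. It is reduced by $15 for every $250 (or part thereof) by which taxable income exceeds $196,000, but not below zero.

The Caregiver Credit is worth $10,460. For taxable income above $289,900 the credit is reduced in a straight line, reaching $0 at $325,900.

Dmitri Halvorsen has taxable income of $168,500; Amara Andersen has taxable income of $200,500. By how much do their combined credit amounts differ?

Dmitri ($168,500): First-Time Homebuyer Credit: $168,500 is at or below the $196,000 threshold, so the full $367 applies. Caregiver Credit: $168,500 is at or below the $289,900 threshold, so the full $10,460 applies. total $367 + $10,460 = $10,827
Amara ($200,500): First-Time Homebuyer Credit: income exceeds $196,000 by $4,500, which is 18 full-or-partial $250 increments; reduction = 18 × $15 = $270, leaving $97. Caregiver Credit: $200,500 is at or below the $289,900 threshold, so the full $10,460 applies. total $97 + $10,460 = $10,557
Difference: |$10,827 − $10,557| = $270.

$270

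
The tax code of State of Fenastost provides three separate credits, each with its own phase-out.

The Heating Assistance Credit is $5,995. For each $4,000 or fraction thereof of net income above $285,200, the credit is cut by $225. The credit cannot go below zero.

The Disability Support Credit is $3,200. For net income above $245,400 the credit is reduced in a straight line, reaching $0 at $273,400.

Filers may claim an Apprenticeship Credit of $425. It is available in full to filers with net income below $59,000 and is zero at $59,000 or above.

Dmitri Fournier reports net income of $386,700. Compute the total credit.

$145

Heating Assistance Credit: income exceeds $285,200 by $101,500, which is 26 full-or-partial $4,000 increments; reduction = 26 × $225 = $5,850, leaving $145.
Disability Support Credit: $386,700 is at or above $273,400, so the credit is $0.
Apprenticeship Credit: $386,700 meets or exceeds the $59,000 cutoff, so the credit is $0.
Total: $145 + $0 + $0 = $145.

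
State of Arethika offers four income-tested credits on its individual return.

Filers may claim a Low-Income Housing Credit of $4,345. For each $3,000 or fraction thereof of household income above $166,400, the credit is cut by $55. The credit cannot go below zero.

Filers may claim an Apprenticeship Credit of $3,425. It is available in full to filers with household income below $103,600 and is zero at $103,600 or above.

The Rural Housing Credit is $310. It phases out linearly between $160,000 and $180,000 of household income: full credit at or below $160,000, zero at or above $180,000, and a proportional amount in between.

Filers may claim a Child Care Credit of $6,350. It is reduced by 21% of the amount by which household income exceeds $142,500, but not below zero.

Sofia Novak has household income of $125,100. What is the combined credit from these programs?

Low-Income Housing Credit: $125,100 is at or below the $166,400 threshold, so the full $4,345 applies.
Apprenticeship Credit: $125,100 meets or exceeds the $103,600 cutoff, so the credit is $0.
Rural Housing Credit: $125,100 is at or below the $160,000 threshold, so the full $310 applies.
Child Care Credit: $125,100 is at or below the $142,500 threshold, so the full $6,350 applies.
Total: $4,345 + $0 + $310 + $6,350 = $11,005.

$11,005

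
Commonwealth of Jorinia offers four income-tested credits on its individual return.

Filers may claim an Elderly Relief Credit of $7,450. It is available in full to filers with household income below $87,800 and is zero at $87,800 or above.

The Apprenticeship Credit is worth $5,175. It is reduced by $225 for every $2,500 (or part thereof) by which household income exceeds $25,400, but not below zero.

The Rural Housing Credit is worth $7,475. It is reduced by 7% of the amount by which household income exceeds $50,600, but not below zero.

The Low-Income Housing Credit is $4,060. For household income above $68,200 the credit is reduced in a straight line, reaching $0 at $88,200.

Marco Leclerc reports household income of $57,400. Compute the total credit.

Elderly Relief Credit: $57,400 is below the $87,800 cutoff, so the full $7,450 applies.
Apprenticeship Credit: income exceeds $25,400 by $32,000, which is 13 full-or-partial $2,500 increments; reduction = 13 × $225 = $2,925, leaving $2,250.
Rural Housing Credit: 7% of the $6,800 excess over $50,600 is $476; credit = $7,475 − $476 = $6,999.
Low-Income Housing Credit: $57,400 is at or below the $68,200 threshold, so the full $4,060 applies.
Total: $7,450 + $2,250 + $6,999 + $4,060 = $20,759.

$20,759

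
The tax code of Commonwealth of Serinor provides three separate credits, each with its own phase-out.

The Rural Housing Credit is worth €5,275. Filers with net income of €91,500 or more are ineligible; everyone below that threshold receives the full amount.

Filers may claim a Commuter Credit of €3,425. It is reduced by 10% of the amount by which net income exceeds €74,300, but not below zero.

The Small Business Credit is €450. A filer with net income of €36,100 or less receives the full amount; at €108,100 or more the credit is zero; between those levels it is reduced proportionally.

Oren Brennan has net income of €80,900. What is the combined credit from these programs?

€8,210

Rural Housing Credit: €80,900 is below the €91,500 cutoff, so the full €5,275 applies.
Commuter Credit: 10% of the €6,600 excess over €74,300 is €660; credit = €3,425 − €660 = €2,765.
Small Business Credit: €80,900 is €44,800 into a €72,000 phase-out range, leaving 27,200/72,000 of the credit: €450 × 27,200/72,000 = €170.
Total: €5,275 + €2,765 + €170 = €8,210.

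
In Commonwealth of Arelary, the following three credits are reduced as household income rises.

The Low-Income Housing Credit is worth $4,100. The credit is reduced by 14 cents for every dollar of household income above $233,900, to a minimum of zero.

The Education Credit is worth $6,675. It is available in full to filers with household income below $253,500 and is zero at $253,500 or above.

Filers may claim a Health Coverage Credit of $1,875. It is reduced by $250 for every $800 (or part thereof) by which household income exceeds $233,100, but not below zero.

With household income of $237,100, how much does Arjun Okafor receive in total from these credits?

Low-Income Housing Credit: 14% of the $3,200 excess over $233,900 is $448; credit = $4,100 − $448 = $3,652.
Education Credit: $237,100 is below the $253,500 cutoff, so the full $6,675 applies.
Health Coverage Credit: income exceeds $233,100 by $4,000, which is 5 full-or-partial $800 increments; reduction = 5 × $250 = $1,250, leaving $625.
Total: $3,652 + $6,675 + $625 = $10,952.

$10,952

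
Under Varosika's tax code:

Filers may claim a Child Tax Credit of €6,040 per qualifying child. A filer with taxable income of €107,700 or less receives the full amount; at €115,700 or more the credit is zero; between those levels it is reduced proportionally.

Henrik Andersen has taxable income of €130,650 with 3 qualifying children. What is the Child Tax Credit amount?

Child Tax Credit: base = 3 × €6,040 = €18,120. €130,650 is at or above €115,700, so the credit is €0.

€0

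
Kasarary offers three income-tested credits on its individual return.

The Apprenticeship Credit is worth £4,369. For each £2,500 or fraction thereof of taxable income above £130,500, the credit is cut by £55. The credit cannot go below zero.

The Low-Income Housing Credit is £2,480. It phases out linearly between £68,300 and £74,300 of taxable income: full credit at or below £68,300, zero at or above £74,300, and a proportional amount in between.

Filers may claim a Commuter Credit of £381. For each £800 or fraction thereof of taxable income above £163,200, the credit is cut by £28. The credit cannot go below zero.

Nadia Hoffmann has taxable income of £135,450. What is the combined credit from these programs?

Apprenticeship Credit: income exceeds £130,500 by £4,950, which is 2 full-or-partial £2,500 increments; reduction = 2 × £55 = £110, leaving £4,259.
Low-Income Housing Credit: £135,450 is at or above £74,300, so the credit is £0.
Commuter Credit: £135,450 is at or below the £163,200 threshold, so the full £381 applies.
Total: £4,259 + £0 + £381 = £4,640.

£4,640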